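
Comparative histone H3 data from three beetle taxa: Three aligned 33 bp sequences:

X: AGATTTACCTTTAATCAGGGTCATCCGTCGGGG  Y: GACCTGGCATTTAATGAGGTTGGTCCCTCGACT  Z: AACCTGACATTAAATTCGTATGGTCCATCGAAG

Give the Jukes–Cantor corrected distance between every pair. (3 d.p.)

d(X,Y) = 0.699, d(X,Z) = 0.699, d(Y,Z) = 0.388

X–Y: 15/33 sites differ → p ≈ 0.454545, d = −0.75 ln(1 − 0.60606) = 0.698667 ≈ 0.699.
X–Z: 15/33 sites differ → p ≈ 0.454545, d = −0.75 ln(1 − 0.60606) = 0.698667 ≈ 0.699.
Y–Z: 10/33 sites differ → p ≈ 0.30303, d = −0.75 ln(1 − 0.40404) = 0.388186 ≈ 0.388.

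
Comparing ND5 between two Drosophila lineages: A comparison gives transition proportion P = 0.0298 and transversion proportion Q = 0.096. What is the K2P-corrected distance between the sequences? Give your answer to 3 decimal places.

Under the Kimura two-parameter model, d = −½ ln(1 − 2P − Q) − ¼ ln(1 − 2Q).
1 − 2P − Q = 0.8444, giving −½ ln(0.8444) = 0.084564.
1 − 2Q = 0.808, giving −¼ ln(0.808) = 0.053298.
d = 0.084564 + 0.053298 = 0.137862.

0.138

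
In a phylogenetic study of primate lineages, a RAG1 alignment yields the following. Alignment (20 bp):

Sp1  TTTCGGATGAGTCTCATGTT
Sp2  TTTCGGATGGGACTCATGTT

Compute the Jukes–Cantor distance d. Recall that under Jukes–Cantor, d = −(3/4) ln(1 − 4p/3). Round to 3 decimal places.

0.107

The sequences differ at 2 of 20 sites (10, 12), so p = 2/20 = 0.1.
d = −(3/4) ln(1 − 4p/3) = −0.75 ln(1 − 0.133333) = −0.75 ln(0.866667)
  = −0.75 × (-0.143100) = 0.107325 substitutions/site.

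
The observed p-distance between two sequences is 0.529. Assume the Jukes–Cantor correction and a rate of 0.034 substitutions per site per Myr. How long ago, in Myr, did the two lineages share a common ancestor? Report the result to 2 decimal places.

d = −(3/4) ln(1 − 4p/3) = −0.75 ln(1 − 0.705333) = −0.75 ln(0.294667)
  = −0.75 × (-1.221909) = 0.916432 substitutions/site.
Under a molecular clock d = 2μt, so t = d/(2μ) = 0.916432 / (2 × 0.034) = 13.48 Myr.

13.48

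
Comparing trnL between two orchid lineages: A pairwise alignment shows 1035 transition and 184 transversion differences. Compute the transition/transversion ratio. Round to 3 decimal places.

5.625

R = 1035/184 = 5.625.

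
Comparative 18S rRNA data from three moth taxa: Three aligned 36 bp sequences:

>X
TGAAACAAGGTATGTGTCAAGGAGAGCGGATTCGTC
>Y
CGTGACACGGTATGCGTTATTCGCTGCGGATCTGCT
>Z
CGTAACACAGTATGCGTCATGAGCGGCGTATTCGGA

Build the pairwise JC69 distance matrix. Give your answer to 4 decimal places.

X–Y: 16/36 sites differ → p ≈ 0.444444, d = −0.75 ln(1 − 0.592592) = 0.673455 ≈ 0.6735.
X–Z: 13/36 sites differ → p ≈ 0.361111, d = −0.75 ln(1 − 0.481481) = 0.492584 ≈ 0.4926.
Y–Z: 11/36 sites differ → p ≈ 0.305556, d = −0.75 ln(1 − 0.407408) = 0.392437 ≈ 0.3924.

d(X,Y) = 0.6735, d(X,Z) = 0.4926, d(Y,Z) = 0.3924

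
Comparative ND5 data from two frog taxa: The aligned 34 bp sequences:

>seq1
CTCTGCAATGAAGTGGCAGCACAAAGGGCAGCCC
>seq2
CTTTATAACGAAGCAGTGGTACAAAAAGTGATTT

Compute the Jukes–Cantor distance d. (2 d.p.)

The sequences differ at 17 of 34 sites, so p = 17/34 = 0.5.
d = −(3/4) ln(1 − 4p/3) = −0.75 ln(1 − 0.666667) = −0.75 ln(0.333333)
  = −0.75 × (-1.098613) = 0.823960 substitutions/site.

0.82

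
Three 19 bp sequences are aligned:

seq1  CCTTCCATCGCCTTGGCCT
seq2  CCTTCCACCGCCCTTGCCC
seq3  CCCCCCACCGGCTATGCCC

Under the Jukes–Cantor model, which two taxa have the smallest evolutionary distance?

seq1–seq2: 4/19 differ, p = 0.211, d = 0.247.
seq1–seq3: 7/19 differ, p = 0.368, d = 0.507.
seq2–seq3: 5/19 differ, p = 0.263, d = 0.324.
The smallest distance is between seq1 and seq2.

seq1 and seq2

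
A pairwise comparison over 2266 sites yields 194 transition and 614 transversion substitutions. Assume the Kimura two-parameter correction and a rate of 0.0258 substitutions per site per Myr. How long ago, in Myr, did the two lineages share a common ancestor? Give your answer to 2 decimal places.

P = 194/2266 ≈ 0.085613 and Q = 614/2266 ≈ 0.270962.
Under the Kimura two-parameter model, d = −½ ln(1 − 2P − Q) − ¼ ln(1 − 2Q).
1 − 2P − Q = 0.557812, giving −½ ln(0.557812) = 0.291867.
1 − 2Q = 0.458076, giving −¼ ln(0.458076) = 0.195180.
d = 0.291867 + 0.195180 = 0.487047.
Under a molecular clock d = 2μt, so t = d/(2μ) = 0.487047 / (2 × 0.0258) = 9.44 Myr.

9.44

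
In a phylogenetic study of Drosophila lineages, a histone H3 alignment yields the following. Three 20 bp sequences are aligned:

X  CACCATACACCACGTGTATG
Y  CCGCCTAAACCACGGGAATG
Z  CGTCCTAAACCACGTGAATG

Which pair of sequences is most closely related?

X–Y: 6/20 differ, p = 0.300, d = 0.383.
X–Z: 5/20 differ, p = 0.250, d = 0.304.
Y–Z: 3/20 differ, p = 0.150, d = 0.167.
The smallest distance is between Y and Z.

Y and Z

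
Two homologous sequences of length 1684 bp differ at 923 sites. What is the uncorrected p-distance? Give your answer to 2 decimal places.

p = 923/1684 = 0.548099… ≈ 0.55 (to 2 d.p.).

0.55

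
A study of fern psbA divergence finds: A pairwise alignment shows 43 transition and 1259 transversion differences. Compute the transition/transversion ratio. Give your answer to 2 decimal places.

R = 43/1259 = 0.034154… ≈ 0.03 (to 2 d.p.).

0.03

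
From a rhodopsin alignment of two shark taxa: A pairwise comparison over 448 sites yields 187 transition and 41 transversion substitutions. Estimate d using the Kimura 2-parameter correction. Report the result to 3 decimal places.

1.355

P = 187/448 ≈ 0.417411 and Q = 41/448 ≈ 0.091518.
Under the Kimura two-parameter model, d = −½ ln(1 − 2P − Q) − ¼ ln(1 − 2Q).
1 − 2P − Q = 0.07366, giving −½ ln(0.07366) = 1.304148.
1 − 2Q = 0.816964, giving −¼ ln(0.816964) = 0.050540.
d = 1.304148 + 0.050540 = 1.354688.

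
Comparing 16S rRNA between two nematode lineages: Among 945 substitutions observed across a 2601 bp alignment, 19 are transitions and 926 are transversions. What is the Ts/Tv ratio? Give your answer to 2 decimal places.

R = 19/926 = 0.020518… ≈ 0.02 (to 2 d.p.).

0.02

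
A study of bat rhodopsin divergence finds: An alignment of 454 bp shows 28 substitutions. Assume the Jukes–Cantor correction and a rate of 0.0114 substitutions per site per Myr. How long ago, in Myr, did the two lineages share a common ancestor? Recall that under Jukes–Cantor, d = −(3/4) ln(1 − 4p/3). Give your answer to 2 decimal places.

p = 28/454 ≈ 0.061674.
d = −(3/4) ln(1 − 4p/3) = −0.75 ln(1 − 0.082232) = −0.75 ln(0.917768)
  = −0.75 × (-0.085811) = 0.064358 substitutions/site.
Under a molecular clock d = 2μt, so t = d/(2μ) = 0.064358 / (2 × 0.0114) = 2.82 Myr.

2.82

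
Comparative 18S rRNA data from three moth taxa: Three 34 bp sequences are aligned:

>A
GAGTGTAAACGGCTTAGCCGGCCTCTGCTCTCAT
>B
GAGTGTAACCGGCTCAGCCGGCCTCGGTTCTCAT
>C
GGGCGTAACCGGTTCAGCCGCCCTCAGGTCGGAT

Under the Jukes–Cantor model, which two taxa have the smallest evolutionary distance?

A and B

A–B: 4/34 differ, p = 0.118, d = 0.128.
A–C: 10/34 differ, p = 0.294, d = 0.373.
B–C: 8/34 differ, p = 0.235, d = 0.282.
The smallest distance is between A and B.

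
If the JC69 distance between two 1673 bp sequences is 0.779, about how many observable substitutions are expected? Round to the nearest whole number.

811

Invert JC69: p = (3/4)(1 − e^(−4d/3)) = 0.75 × (1 − e^(-1.038667)) = 0.75 × (1 − 0.353926) = 0.484556.
Expected differing sites = pL ≈ 0.484556 × 1673 = 810.662188 ≈ 811.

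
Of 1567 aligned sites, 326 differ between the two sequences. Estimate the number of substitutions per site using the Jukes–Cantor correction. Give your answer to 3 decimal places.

p = 326/1567 ≈ 0.208041.
d = −(3/4) ln(1 − 4p/3) = −0.75 ln(1 − 0.277388) = −0.75 ln(0.722612)
  = −0.75 × (-0.324883) = 0.243662 substitutions/site.

0.244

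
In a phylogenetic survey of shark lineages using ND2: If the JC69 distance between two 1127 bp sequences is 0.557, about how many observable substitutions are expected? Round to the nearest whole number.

443

Invert JC69: p = (3/4)(1 − e^(−4d/3)) = 0.75 × (1 − e^(-0.742667)) = 0.75 × (1 − 0.475843) = 0.393118.
Expected differing sites = pL ≈ 0.393118 × 1127 = 443.043986 ≈ 443.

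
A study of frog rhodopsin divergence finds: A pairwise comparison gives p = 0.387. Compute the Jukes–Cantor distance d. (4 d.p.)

d = −(3/4) ln(1 − 4p/3) = −0.75 ln(1 − 0.516) = −0.75 ln(0.484)
  = −0.75 × (-0.725670) = 0.544253 substitutions/site.

0.5443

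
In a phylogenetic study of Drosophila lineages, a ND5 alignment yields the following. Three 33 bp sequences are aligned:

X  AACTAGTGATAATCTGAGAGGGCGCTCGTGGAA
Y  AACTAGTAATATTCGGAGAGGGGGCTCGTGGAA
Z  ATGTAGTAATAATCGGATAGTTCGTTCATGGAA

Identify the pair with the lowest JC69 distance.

X–Y: 4/33 differ, p = 0.121, d = 0.132.
X–Z: 9/33 differ, p = 0.273, d = 0.339.
Y–Z: 9/33 differ, p = 0.273, d = 0.339.
The smallest distance is between X and Y.

X and Y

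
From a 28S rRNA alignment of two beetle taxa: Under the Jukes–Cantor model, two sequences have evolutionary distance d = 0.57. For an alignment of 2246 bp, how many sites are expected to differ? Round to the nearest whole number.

Invert JC69: p = (3/4)(1 − e^(−4d/3)) = 0.75 × (1 − e^(-0.76)) = 0.75 × (1 − 0.467666) = 0.399251.
Expected differing sites = pL ≈ 0.399251 × 2246 = 896.717746 ≈ 897.

897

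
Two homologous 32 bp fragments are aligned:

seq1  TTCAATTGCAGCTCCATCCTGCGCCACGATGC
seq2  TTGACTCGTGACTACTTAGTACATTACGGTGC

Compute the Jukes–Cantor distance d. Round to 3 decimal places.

0.736

The sequences differ at 15 of 32 sites, so p = 15/32 = 0.46875.
d = −(3/4) ln(1 − 4p/3) = −0.75 ln(1 − 0.625) = −0.75 ln(0.375)
  = −0.75 × (-0.980829) = 0.735622 substitutions/site.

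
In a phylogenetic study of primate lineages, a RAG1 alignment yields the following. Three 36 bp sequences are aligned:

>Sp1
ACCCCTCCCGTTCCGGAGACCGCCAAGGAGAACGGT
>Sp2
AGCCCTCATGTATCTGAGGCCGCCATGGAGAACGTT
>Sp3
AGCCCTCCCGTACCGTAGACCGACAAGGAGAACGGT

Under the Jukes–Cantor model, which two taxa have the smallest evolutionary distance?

Sp1–Sp2: 9/36 differ, p = 0.250, d = 0.304.
Sp1–Sp3: 4/36 differ, p = 0.111, d = 0.120.
Sp2–Sp3: 9/36 differ, p = 0.250, d = 0.304.
The smallest distance is between Sp1 and Sp3.

Sp1 and Sp3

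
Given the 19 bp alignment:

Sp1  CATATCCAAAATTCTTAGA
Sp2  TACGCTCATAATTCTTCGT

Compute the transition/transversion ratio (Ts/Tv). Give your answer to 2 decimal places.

1.67

Transitions are A↔G and C↔T; transversions are all other mismatches.
Transitions: 5. Transversions: 3.
R = 5/3 = 1.666666… ≈ 1.67 (to 2 d.p.).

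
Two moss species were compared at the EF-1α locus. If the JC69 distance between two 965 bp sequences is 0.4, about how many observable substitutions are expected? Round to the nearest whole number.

299

Invert JC69: p = (3/4)(1 − e^(−4d/3)) = 0.75 × (1 − e^(-0.533333)) = 0.75 × (1 − 0.586646) = 0.310016.
Expected differing sites = pL ≈ 0.310016 × 965 = 299.16544 ≈ 299.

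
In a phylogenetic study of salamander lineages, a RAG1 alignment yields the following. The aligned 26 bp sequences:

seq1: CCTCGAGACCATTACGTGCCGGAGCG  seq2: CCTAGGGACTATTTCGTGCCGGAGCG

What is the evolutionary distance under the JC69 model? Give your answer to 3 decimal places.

0.172

The sequences differ at 4 of 26 sites (4, 6, 10, 14), so p = 4/26 ≈ 0.153846.
d = −(3/4) ln(1 − 4p/3) = −0.75 ln(1 − 0.205128) = −0.75 ln(0.794872)
  = −0.75 × (-0.229574) = 0.172181 substitutions/site.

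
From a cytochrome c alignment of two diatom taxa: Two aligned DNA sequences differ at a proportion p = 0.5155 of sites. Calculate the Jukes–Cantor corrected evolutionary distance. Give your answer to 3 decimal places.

0.872

d = −(3/4) ln(1 − 4p/3) = −0.75 ln(1 − 0.687333) = −0.75 ln(0.312667)
  = −0.75 × (-1.162617) = 0.871963 substitutions/site.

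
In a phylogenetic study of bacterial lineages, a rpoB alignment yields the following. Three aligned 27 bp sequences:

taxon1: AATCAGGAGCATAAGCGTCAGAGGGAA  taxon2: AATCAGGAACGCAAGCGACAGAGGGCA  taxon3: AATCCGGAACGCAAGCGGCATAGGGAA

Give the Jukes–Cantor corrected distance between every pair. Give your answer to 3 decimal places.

d(taxon1,taxon2) = 0.213, d(taxon1,taxon3) = 0.264, d(taxon2,taxon3) = 0.165

taxon1–taxon2: 5/27 sites differ → p ≈ 0.185185, d = −0.75 ln(1 − 0.246913) = 0.212681 ≈ 0.213.
taxon1–taxon3: 6/27 sites differ → p ≈ 0.222222, d = −0.75 ln(1 − 0.296296) = 0.263548 ≈ 0.264.
taxon2–taxon3: 4/27 sites differ → p ≈ 0.148148, d = −0.75 ln(1 − 0.197531) = 0.165047 ≈ 0.165.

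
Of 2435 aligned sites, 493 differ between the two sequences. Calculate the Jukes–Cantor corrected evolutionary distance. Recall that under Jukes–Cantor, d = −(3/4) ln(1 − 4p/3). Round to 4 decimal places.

p = 493/2435 ≈ 0.202464.
d = −(3/4) ln(1 − 4p/3) = −0.75 ln(1 − 0.269952) = −0.75 ln(0.730048)
  = −0.75 × (-0.314645) = 0.235984 substitutions/site.

0.2360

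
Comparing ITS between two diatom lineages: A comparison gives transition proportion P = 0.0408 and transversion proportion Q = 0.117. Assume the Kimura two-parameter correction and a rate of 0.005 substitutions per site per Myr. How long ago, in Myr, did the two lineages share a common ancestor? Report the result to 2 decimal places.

Under the Kimura two-parameter model, d = −½ ln(1 − 2P − Q) − ¼ ln(1 − 2Q).
1 − 2P − Q = 0.8014, giving −½ ln(0.8014) = 0.110698.
1 − 2Q = 0.766, giving −¼ ln(0.766) = 0.066643.
d = 0.110698 + 0.066643 = 0.177341.
Under a molecular clock d = 2μt, so t = d/(2μ) = 0.177341 / (2 × 0.005) = 17.73 Myr.

17.73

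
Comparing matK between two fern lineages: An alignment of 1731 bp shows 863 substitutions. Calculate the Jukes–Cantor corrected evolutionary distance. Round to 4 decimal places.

0.8196

p = 863/1731 ≈ 0.498556.
d = −(3/4) ln(1 − 4p/3) = −0.75 ln(1 − 0.664741) = −0.75 ln(0.335259)
  = −0.75 × (-1.092852) = 0.819639 substitutions/site.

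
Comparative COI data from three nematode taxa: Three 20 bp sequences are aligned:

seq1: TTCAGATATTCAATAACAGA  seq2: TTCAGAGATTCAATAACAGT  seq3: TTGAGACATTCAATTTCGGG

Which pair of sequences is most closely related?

seq1–seq2: 2/20 differ, p = 0.100, d = 0.107.
seq1–seq3: 6/20 differ, p = 0.300, d = 0.383.
seq2–seq3: 6/20 differ, p = 0.300, d = 0.383.
The smallest distance is between seq1 and seq2.

seq1 and seq2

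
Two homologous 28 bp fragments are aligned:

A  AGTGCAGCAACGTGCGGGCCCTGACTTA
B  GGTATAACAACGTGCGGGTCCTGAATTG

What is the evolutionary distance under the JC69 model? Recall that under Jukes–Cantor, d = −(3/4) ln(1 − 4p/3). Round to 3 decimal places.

0.304

The sequences differ at 7 of 28 sites (1, 4, 5, 7, 19, 25, 28), so p = 7/28 = 0.25.
d = −(3/4) ln(1 − 4p/3) = −0.75 ln(1 − 0.333333) = −0.75 ln(0.666667)
  = −0.75 × (-0.405465) = 0.304099 substitutions/site.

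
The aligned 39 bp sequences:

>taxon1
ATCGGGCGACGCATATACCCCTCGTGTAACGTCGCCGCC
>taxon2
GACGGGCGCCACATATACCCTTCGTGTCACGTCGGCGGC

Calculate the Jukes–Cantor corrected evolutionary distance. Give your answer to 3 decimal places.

0.240

The sequences differ at 8 of 39 sites (1, 2, 9, 11, 21, 28, 35, 38), so p = 8/39 ≈ 0.205128.
d = −(3/4) ln(1 − 4p/3) = −0.75 ln(1 − 0.273504) = −0.75 ln(0.726496)
  = −0.75 × (-0.319522) = 0.239642 substitutions/site.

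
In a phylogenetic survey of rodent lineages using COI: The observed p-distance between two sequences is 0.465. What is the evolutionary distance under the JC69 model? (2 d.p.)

0.73

d = −(3/4) ln(1 − 4p/3) = −0.75 ln(1 − 0.62) = −0.75 ln(0.38)
  = −0.75 × (-0.967584) = 0.725688 substitutions/site.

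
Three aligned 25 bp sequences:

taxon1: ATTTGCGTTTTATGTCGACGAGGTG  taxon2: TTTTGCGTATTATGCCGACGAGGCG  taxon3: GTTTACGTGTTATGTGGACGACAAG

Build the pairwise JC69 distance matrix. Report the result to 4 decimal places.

d(taxon1,taxon2) = 0.1800, d(taxon1,taxon3) = 0.3505, d(taxon2,taxon3) = 0.4172

taxon1–taxon2: 4/25 sites differ → p = 0.16, d = −0.75 ln(1 − 0.213333) = 0.179963 ≈ 0.1800.
taxon1–taxon3: 7/25 sites differ → p = 0.28, d = −0.75 ln(1 − 0.373333) = 0.350505 ≈ 0.3505.
taxon2–taxon3: 8/25 sites differ → p = 0.32, d = −0.75 ln(1 − 0.426667) = 0.417216 ≈ 0.4172.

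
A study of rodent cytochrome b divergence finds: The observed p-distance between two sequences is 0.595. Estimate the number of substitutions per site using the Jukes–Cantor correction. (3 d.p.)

1.182

d = −(3/4) ln(1 − 4p/3) = −0.75 ln(1 − 0.793333) = −0.75 ln(0.206667)
  = −0.75 × (-1.576646) = 1.182485 substitutions/site.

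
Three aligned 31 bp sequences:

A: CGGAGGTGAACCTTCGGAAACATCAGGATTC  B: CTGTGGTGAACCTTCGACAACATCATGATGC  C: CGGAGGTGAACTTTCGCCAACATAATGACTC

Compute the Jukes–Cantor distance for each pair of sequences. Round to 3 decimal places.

A–B: 6/31 sites differ → p ≈ 0.193548, d = −0.75 ln(1 − 0.258064) = 0.223869 ≈ 0.224.
A–C: 6/31 sites differ → p ≈ 0.193548, d = −0.75 ln(1 − 0.258064) = 0.223869 ≈ 0.224.
B–C: 7/31 sites differ → p ≈ 0.225806, d = −0.75 ln(1 − 0.301075) = 0.268659 ≈ 0.269.

d(A,B) = 0.224, d(A,C) = 0.224, d(B,C) = 0.269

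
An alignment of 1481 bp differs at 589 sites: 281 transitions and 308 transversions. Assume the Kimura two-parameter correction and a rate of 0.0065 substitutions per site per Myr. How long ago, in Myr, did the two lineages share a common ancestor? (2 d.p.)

44.39

P = 281/1481 ≈ 0.189737 and Q = 308/1481 ≈ 0.207968.
Under the Kimura two-parameter model, d = −½ ln(1 − 2P − Q) − ¼ ln(1 − 2Q).
1 − 2P − Q = 0.412558, giving −½ ln(0.412558) = 0.442689.
1 − 2Q = 0.584064, giving −¼ ln(0.584064) = 0.134436.
d = 0.442689 + 0.134436 = 0.577125.
Under a molecular clock d = 2μt, so t = d/(2μ) = 0.577125 / (2 × 0.0065) = 44.39 Myr.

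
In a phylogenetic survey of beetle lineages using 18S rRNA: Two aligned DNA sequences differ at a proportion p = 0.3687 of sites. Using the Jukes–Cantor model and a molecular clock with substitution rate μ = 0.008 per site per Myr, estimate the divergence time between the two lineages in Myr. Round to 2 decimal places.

d = −(3/4) ln(1 − 4p/3) = −0.75 ln(1 − 0.4916) = −0.75 ln(0.5084)
  = −0.75 × (-0.676487) = 0.507365 substitutions/site.
Under a molecular clock d = 2μt, so t = d/(2μ) = 0.507365 / (2 × 0.008) = 31.71 Myr.

31.71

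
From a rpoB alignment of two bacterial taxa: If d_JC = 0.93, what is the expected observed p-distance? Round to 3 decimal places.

p = (3/4)(1 − e^(−4d/3)) = 0.75 × (1 − e^(-1.24)) = 0.75 × (1 − 0.289384) = 0.532962.

0.533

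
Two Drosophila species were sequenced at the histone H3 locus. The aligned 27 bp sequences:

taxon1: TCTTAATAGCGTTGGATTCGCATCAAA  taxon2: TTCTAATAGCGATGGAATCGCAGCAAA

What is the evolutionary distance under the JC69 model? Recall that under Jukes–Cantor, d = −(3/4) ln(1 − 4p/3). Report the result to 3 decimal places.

The sequences differ at 5 of 27 sites (2, 3, 12, 17, 23), so p = 5/27 ≈ 0.185185.
d = −(3/4) ln(1 − 4p/3) = −0.75 ln(1 − 0.246913) = −0.75 ln(0.753087)
  = −0.75 × (-0.283575) = 0.212681 substitutions/site.

0.213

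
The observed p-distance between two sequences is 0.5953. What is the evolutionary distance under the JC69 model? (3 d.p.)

d = −(3/4) ln(1 − 4p/3) = −0.75 ln(1 − 0.793733) = −0.75 ln(0.206267)
  = −0.75 × (-1.578584) = 1.183938 substitutions/site.

1.184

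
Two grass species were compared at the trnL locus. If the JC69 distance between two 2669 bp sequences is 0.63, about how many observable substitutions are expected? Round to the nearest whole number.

1138

Invert JC69: p = (3/4)(1 − e^(−4d/3)) = 0.75 × (1 − e^(-0.84)) = 0.75 × (1 − 0.431711) = 0.426217.
Expected differing sites = pL ≈ 0.426217 × 2669 = 1137.573173 ≈ 1138.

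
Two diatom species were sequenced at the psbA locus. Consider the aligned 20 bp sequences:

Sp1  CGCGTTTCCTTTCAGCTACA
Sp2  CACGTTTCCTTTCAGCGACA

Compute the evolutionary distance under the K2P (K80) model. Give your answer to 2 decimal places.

Of 20 sites, 1 differences are transitions and 1 are transversions, so P = 1/20 = 0.05 and Q = 1/20 = 0.05.
Under the Kimura two-parameter model, d = −½ ln(1 − 2P − Q) − ¼ ln(1 − 2Q).
1 − 2P − Q = 0.85, giving −½ ln(0.85) = 0.081259.
1 − 2Q = 0.9, giving −¼ ln(0.9) = 0.026340.
d = 0.081259 + 0.026340 = 0.107599.

0.11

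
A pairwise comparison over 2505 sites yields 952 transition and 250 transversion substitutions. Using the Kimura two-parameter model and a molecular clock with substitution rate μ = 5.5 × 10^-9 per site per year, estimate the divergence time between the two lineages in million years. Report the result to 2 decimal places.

94.39

P = 952/2505 ≈ 0.38004 and Q = 250/2505 ≈ 0.0998.
Under the Kimura two-parameter model, d = −½ ln(1 − 2P − Q) − ¼ ln(1 − 2Q).
1 − 2P − Q = 0.14012, giving −½ ln(0.14012) = 0.982628.
1 − 2Q = 0.8004, giving −¼ ln(0.8004) = 0.055661.
d = 0.982628 + 0.055661 = 1.038289.
Under a molecular clock d = 2μt, so t = d/(2μ) = 1.038289 / (2 × 5.5 × 10^-9) = 94.39 million years.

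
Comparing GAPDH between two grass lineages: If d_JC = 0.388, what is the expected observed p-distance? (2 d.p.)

p = (3/4)(1 − e^(−4d/3)) = 0.75 × (1 − e^(-0.517333)) = 0.75 × (1 − 0.596108) = 0.302919.

0.30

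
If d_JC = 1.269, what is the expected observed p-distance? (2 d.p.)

p = (3/4)(1 − e^(−4d/3)) = 0.75 × (1 − e^(-1.692)) = 0.75 × (1 − 0.184151) = 0.611887.

0.61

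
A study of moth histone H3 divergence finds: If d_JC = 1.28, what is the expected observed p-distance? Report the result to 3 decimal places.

p = (3/4)(1 − e^(−4d/3)) = 0.75 × (1 − e^(-1.706667)) = 0.75 × (1 − 0.181470) = 0.613898.

0.614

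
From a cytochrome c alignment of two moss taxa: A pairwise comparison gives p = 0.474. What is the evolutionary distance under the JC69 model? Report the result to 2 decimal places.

d = −(3/4) ln(1 − 4p/3) = −0.75 ln(1 − 0.632) = −0.75 ln(0.368)
  = −0.75 × (-0.999672) = 0.749754 substitutions/site.

0.75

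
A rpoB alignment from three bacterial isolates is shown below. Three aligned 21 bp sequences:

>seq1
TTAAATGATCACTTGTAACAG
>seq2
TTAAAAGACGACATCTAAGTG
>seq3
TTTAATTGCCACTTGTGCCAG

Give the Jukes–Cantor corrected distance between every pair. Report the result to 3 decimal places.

d(seq1,seq2) = 0.441, d(seq1,seq3) = 0.360, d(seq2,seq3) = 0.899

seq1–seq2: 7/21 sites differ → p ≈ 0.333333, d = −0.75 ln(1 − 0.444444) = 0.440839 ≈ 0.441.
seq1–seq3: 6/21 sites differ → p ≈ 0.285714, d = −0.75 ln(1 − 0.380952) = 0.359679 ≈ 0.360.
seq2–seq3: 11/21 sites differ → p ≈ 0.52381, d = −0.75 ln(1 − 0.698413) = 0.899023 ≈ 0.899.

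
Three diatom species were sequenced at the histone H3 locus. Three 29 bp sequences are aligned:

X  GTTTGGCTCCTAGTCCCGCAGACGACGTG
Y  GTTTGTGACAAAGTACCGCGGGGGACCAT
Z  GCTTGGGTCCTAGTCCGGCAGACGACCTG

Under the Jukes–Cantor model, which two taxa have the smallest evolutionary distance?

X–Y: 12/29 differ, p = 0.414, d = 0.602.
X–Z: 4/29 differ, p = 0.138, d = 0.152.
Y–Z: 12/29 differ, p = 0.414, d = 0.602.
The smallest distance is between X and Z.

X and Z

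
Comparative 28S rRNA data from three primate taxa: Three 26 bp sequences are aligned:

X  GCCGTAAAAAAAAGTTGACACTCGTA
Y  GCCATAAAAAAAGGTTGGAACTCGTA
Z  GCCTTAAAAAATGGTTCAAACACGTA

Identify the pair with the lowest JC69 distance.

X–Y: 4/26 differ, p = 0.154, d = 0.172.
X–Z: 6/26 differ, p = 0.231, d = 0.276.
Y–Z: 5/26 differ, p = 0.192, d = 0.222.
The smallest distance is between X and Y.

X and Y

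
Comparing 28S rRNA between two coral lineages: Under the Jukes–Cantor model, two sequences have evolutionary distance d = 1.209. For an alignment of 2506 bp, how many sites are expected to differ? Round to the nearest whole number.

1505

Invert JC69: p = (3/4)(1 − e^(−4d/3)) = 0.75 × (1 − e^(-1.612)) = 0.75 × (1 − 0.199488) = 0.600384.
Expected differing sites = pL ≈ 0.600384 × 2506 = 1504.562304 ≈ 1505.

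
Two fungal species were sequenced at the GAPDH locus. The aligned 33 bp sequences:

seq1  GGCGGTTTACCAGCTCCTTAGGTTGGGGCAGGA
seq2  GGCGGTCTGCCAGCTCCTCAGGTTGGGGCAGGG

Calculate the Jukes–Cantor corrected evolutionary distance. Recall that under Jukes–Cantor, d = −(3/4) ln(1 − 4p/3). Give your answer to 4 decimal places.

0.1322

The sequences differ at 4 of 33 sites (7, 9, 19, 33), so p = 4/33 ≈ 0.121212.
d = −(3/4) ln(1 − 4p/3) = −0.75 ln(1 − 0.161616) = −0.75 ln(0.838384)
  = −0.75 × (-0.176279) = 0.132209 substitutions/site.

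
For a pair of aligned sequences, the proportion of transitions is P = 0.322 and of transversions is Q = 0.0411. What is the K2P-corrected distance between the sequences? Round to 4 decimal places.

0.5992

Under the Kimura two-parameter model, d = −½ ln(1 − 2P − Q) − ¼ ln(1 − 2Q).
1 − 2P − Q = 0.3149, giving −½ ln(0.3149) = 0.577750.
1 − 2Q = 0.9178, giving −¼ ln(0.9178) = 0.021444.
d = 0.577750 + 0.021444 = 0.599194.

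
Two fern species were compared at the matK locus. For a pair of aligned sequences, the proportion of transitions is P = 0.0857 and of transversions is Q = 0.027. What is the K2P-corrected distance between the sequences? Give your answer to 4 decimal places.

Under the Kimura two-parameter model, d = −½ ln(1 − 2P − Q) − ¼ ln(1 − 2Q).
1 − 2P − Q = 0.8016, giving −½ ln(0.8016) = 0.110573.
1 − 2Q = 0.946, giving −¼ ln(0.946) = 0.013878.
d = 0.110573 + 0.013878 = 0.124451.

0.1245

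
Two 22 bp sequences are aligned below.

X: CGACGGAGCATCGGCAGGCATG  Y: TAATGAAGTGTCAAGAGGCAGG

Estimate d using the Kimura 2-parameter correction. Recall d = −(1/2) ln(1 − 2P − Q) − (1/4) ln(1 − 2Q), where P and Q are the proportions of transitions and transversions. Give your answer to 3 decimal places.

0.903

Of 22 sites, 8 differences are transitions and 2 are transversions, so P = 8/22 ≈ 0.363636 and Q = 2/22 ≈ 0.090909.
Under the Kimura two-parameter model, d = −½ ln(1 − 2P − Q) − ¼ ln(1 − 2Q).
1 − 2P − Q = 0.181819, giving −½ ln(0.181819) = 0.852372.
1 − 2Q = 0.818182, giving −¼ ln(0.818182) = 0.050168.
d = 0.852372 + 0.050168 = 0.902540.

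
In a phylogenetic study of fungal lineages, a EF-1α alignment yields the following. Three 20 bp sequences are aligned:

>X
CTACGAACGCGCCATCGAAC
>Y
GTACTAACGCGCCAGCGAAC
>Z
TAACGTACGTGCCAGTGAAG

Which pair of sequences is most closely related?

X–Y: 3/20 differ, p = 0.150, d = 0.167.
X–Z: 7/20 differ, p = 0.350, d = 0.471.
Y–Z: 7/20 differ, p = 0.350, d = 0.471.
The smallest distance is between X and Y.

X and Y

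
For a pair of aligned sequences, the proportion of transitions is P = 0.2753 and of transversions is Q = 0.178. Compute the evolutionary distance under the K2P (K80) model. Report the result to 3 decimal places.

0.762

Under the Kimura two-parameter model, d = −½ ln(1 − 2P − Q) − ¼ ln(1 − 2Q).
1 − 2P − Q = 0.2714, giving −½ ln(0.2714) = 0.652081.
1 − 2Q = 0.644, giving −¼ ln(0.644) = 0.110014.
d = 0.652081 + 0.110014 = 0.762095.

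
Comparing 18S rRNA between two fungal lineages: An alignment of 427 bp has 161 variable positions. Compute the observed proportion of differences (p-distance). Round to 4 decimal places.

p = 161/427 = 0.377049… ≈ 0.3770 (to 4 d.p.).

0.3770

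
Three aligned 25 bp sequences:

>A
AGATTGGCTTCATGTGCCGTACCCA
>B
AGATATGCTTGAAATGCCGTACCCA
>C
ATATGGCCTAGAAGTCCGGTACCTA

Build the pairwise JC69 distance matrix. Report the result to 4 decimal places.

d(A,B) = 0.2326, d(A,C) = 0.4904, d(B,C) = 0.4904

A–B: 5/25 sites differ → p = 0.2, d = −0.75 ln(1 − 0.266667) = 0.232617 ≈ 0.2326.
A–C: 9/25 sites differ → p = 0.36, d = −0.75 ln(1 − 0.48) = 0.490445 ≈ 0.4904.
B–C: 9/25 sites differ → p = 0.36, d = −0.75 ln(1 − 0.48) = 0.490445 ≈ 0.4904.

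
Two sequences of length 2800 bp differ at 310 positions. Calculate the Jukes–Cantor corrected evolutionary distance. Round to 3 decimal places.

p = 310/2800 ≈ 0.110714.
d = −(3/4) ln(1 − 4p/3) = −0.75 ln(1 − 0.147619) = −0.75 ln(0.852381)
  = −0.75 × (-0.159722) = 0.119792 substitutions/site.

0.120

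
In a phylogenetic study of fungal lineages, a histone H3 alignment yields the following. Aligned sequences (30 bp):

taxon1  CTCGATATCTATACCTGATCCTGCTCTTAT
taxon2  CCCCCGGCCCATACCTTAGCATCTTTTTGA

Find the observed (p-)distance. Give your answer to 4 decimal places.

0.5000

The sequences differ at 15 of 30 positions.
p = 15/30 = 0.5000.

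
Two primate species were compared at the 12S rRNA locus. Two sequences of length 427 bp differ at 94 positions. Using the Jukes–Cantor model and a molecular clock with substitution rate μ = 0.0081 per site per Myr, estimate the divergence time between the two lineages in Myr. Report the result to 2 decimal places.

p = 94/427 ≈ 0.220141.
d = −(3/4) ln(1 − 4p/3) = −0.75 ln(1 − 0.293521) = −0.75 ln(0.706479)
  = −0.75 × (-0.347462) = 0.260597 substitutions/site.
Under a molecular clock d = 2μt, so t = d/(2μ) = 0.260597 / (2 × 0.0081) = 16.09 Myr.

16.09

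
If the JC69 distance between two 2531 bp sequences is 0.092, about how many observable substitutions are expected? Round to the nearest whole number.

Invert JC69: p = (3/4)(1 − e^(−4d/3)) = 0.75 × (1 − e^(-0.122667)) = 0.75 × (1 − 0.884558) = 0.086582.
Expected differing sites = pL ≈ 0.086582 × 2531 = 219.139042 ≈ 219.

219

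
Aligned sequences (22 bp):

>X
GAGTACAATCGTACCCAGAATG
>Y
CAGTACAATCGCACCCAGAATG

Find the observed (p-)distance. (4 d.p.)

0.0909

The sequences differ at 2 of 22 positions (sites 1, 12).
p = 2/22 = 0.090909… ≈ 0.0909 (to 4 d.p.).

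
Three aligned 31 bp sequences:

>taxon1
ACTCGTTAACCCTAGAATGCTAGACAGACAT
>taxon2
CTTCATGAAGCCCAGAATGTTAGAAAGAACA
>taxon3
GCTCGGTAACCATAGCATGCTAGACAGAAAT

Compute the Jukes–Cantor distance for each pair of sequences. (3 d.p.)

d(taxon1,taxon2) = 0.481, d(taxon1,taxon3) = 0.182, d(taxon2,taxon3) = 0.614

taxon1–taxon2: 11/31 sites differ → p ≈ 0.354839, d = −0.75 ln(1 − 0.473119) = 0.480585 ≈ 0.481.
taxon1–taxon3: 5/31 sites differ → p ≈ 0.16129, d = −0.75 ln(1 − 0.215053) = 0.181604 ≈ 0.182.
taxon2–taxon3: 13/31 sites differ → p ≈ 0.419355, d = −0.75 ln(1 − 0.55914) = 0.614271 ≈ 0.614.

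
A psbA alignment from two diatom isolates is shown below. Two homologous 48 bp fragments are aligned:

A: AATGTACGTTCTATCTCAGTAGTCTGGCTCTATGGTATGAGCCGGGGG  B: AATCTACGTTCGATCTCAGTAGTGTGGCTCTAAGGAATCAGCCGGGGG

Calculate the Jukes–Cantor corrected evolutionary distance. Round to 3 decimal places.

The sequences differ at 6 of 48 sites (4, 12, 24, 33, 36, 39), so p = 6/48 = 0.125.
d = −(3/4) ln(1 − 4p/3) = −0.75 ln(1 − 0.166667) = −0.75 ln(0.833333)
  = −0.75 × (-0.182322) = 0.136742 substitutions/site.

0.137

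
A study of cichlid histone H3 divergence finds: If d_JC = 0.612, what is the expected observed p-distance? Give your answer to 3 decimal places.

p = (3/4)(1 − e^(−4d/3)) = 0.75 × (1 − e^(-0.816)) = 0.75 × (1 − 0.442197) = 0.418352.

0.418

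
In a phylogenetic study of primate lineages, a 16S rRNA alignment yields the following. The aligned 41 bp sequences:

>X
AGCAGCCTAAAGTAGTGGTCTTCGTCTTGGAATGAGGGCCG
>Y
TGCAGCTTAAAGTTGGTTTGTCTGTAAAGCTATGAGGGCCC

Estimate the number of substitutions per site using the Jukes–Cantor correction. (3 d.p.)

0.502

The sequences differ at 15 of 41 sites, so p = 15/41 ≈ 0.365854.
d = −(3/4) ln(1 − 4p/3) = −0.75 ln(1 − 0.487805) = −0.75 ln(0.512195)
  = −0.75 × (-0.669050) = 0.501788 substitutions/site.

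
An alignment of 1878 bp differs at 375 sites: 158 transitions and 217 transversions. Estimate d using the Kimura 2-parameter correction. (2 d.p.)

P = 158/1878 ≈ 0.084132 and Q = 217/1878 ≈ 0.115548.
Under the Kimura two-parameter model, d = −½ ln(1 − 2P − Q) − ¼ ln(1 − 2Q).
1 − 2P − Q = 0.716188, giving −½ ln(0.716188) = 0.166906.
1 − 2Q = 0.768904, giving −¼ ln(0.768904) = 0.065697.
d = 0.166906 + 0.065697 = 0.232603.

0.23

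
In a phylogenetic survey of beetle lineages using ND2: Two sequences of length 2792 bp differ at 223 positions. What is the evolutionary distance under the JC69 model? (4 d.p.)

0.0845

p = 223/2792 ≈ 0.079871.
d = −(3/4) ln(1 − 4p/3) = −0.75 ln(1 − 0.106495) = −0.75 ln(0.893505)
  = −0.75 × (-0.112603) = 0.084452 substitutions/site.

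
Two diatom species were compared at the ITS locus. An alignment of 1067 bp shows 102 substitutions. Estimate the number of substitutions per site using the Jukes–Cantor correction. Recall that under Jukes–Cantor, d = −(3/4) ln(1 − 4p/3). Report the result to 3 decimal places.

p = 102/1067 ≈ 0.095595.
d = −(3/4) ln(1 − 4p/3) = −0.75 ln(1 − 0.12746) = −0.75 ln(0.87254)
  = −0.75 × (-0.136347) = 0.102260 substitutions/site.

0.102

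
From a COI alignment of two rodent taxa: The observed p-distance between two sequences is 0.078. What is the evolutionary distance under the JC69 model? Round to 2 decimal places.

d = −(3/4) ln(1 − 4p/3) = −0.75 ln(1 − 0.104) = −0.75 ln(0.896)
  = −0.75 × (-0.109815) = 0.082361 substitutions/site.

0.08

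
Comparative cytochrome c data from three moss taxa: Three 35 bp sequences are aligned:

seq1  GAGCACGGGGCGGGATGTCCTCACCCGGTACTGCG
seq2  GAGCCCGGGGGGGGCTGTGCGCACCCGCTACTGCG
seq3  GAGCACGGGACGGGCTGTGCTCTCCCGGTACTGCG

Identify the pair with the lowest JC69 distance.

seq1–seq2: 6/35 differ, p = 0.171, d = 0.195.
seq1–seq3: 4/35 differ, p = 0.114, d = 0.124.
seq2–seq3: 6/35 differ, p = 0.171, d = 0.195.
The smallest distance is between seq1 and seq3.

seq1 and seq3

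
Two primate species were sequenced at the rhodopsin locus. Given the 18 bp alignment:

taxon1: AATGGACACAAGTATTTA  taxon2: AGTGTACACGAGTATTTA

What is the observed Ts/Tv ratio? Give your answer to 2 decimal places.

Transitions are A↔G and C↔T; transversions are all other mismatches.
Transitions: 2. Transversions: 1.
R = 2/1 = 2.00.

2.00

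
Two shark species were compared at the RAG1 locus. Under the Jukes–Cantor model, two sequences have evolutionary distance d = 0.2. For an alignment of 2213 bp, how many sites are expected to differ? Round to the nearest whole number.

389

Invert JC69: p = (3/4)(1 − e^(−4d/3)) = 0.75 × (1 − e^(-0.266667)) = 0.75 × (1 − 0.765928) = 0.175554.
Expected differing sites = pL ≈ 0.175554 × 2213 = 388.501002 ≈ 389.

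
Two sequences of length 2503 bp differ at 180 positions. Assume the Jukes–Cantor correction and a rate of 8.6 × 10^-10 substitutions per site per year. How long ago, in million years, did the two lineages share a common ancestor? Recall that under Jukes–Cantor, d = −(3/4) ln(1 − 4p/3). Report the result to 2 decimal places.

p = 180/2503 ≈ 0.071914.
d = −(3/4) ln(1 − 4p/3) = −0.75 ln(1 − 0.095885) = −0.75 ln(0.904115)
  = −0.75 × (-0.100799) = 0.075599 substitutions/site.
Under a molecular clock d = 2μt, so t = d/(2μ) = 0.075599 / (2 × 8.6 × 10^-10) = 43.95 million years.

43.95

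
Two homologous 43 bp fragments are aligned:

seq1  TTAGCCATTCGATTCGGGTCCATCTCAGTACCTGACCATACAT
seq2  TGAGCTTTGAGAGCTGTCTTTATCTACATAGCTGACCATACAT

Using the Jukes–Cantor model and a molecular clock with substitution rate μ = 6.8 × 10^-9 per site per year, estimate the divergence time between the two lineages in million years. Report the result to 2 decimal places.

37.80

The sequences differ at 16 of 43 sites, so p = 16/43 ≈ 0.372093.
d = −(3/4) ln(1 − 4p/3) = −0.75 ln(1 − 0.496124) = −0.75 ln(0.503876)
  = −0.75 × (-0.685425) = 0.514069 substitutions/site.
Under a molecular clock d = 2μt, so t = d/(2μ) = 0.514069 / (2 × 6.8 × 10^-9) = 37.80 million years.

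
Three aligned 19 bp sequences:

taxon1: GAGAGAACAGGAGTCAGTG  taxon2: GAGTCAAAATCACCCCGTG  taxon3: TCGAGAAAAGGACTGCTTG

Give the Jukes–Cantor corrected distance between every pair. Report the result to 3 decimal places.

taxon1–taxon2: 8/19 sites differ → p ≈ 0.421053, d = −0.75 ln(1 − 0.561404) = 0.618132 ≈ 0.618.
taxon1–taxon3: 7/19 sites differ → p ≈ 0.368421, d = −0.75 ln(1 − 0.491228) = 0.506816 ≈ 0.507.
taxon2–taxon3: 9/19 sites differ → p ≈ 0.473684, d = −0.75 ln(1 − 0.631579) = 0.748897 ≈ 0.749.

d(taxon1,taxon2) = 0.618, d(taxon1,taxon3) = 0.507, d(taxon2,taxon3) = 0.749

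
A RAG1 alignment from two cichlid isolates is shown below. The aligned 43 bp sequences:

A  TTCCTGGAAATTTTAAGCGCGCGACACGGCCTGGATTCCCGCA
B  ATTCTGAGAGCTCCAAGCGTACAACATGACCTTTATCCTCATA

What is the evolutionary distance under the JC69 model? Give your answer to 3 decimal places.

0.667

The sequences differ at 19 of 43 sites, so p = 19/43 ≈ 0.44186.
d = −(3/4) ln(1 − 4p/3) = −0.75 ln(1 − 0.589147) = −0.75 ln(0.410853)
  = −0.75 × (-0.889520) = 0.667140 substitutions/site.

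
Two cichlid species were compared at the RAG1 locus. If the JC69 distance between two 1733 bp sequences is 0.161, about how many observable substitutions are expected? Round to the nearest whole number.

251

Invert JC69: p = (3/4)(1 − e^(−4d/3)) = 0.75 × (1 − e^(-0.214667)) = 0.75 × (1 − 0.806810) = 0.144893.
Expected differing sites = pL ≈ 0.144893 × 1733 = 251.099569 ≈ 251.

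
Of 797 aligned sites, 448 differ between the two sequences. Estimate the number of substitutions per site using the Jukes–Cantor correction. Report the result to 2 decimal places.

1.04

p = 448/797 ≈ 0.562108.
d = −(3/4) ln(1 − 4p/3) = −0.75 ln(1 − 0.749477) = −0.75 ln(0.250523)
  = −0.75 × (-1.384205) = 1.038154 substitutions/site.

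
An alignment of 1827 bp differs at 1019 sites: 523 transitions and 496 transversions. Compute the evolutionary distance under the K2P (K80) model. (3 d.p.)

P = 523/1827 ≈ 0.286262 and Q = 496/1827 ≈ 0.271483.
Under the Kimura two-parameter model, d = −½ ln(1 − 2P − Q) − ¼ ln(1 − 2Q).
1 − 2P − Q = 0.155993, giving −½ ln(0.155993) = 0.928972.
1 − 2Q = 0.457034, giving −¼ ln(0.457034) = 0.195749.
d = 0.928972 + 0.195749 = 1.124721.

1.125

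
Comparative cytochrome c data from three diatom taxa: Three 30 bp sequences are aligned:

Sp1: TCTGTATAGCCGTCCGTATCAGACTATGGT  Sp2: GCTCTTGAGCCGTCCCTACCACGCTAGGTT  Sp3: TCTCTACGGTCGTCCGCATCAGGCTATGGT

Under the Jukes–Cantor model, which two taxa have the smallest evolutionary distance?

Sp1 and Sp3

Sp1–Sp2: 10/30 differ, p = 0.333, d = 0.441.
Sp1–Sp3: 6/30 differ, p = 0.200, d = 0.233.
Sp2–Sp3: 11/30 differ, p = 0.367, d = 0.503.
The smallest distance is between Sp1 and Sp3.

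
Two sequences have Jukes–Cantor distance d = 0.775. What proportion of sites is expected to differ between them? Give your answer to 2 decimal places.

p = (3/4)(1 − e^(−4d/3)) = 0.75 × (1 − e^(-1.033333)) = 0.75 × (1 − 0.355819) = 0.483136.

0.48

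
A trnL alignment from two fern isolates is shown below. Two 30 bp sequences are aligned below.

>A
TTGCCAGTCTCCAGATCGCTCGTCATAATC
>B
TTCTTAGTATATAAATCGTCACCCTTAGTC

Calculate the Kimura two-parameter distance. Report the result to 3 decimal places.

0.789

Of 30 sites, 8 differences are transitions and 6 are transversions, so P = 8/30 ≈ 0.266667 and Q = 6/30 = 0.2.
Under the Kimura two-parameter model, d = −½ ln(1 − 2P − Q) − ¼ ln(1 − 2Q).
1 − 2P − Q = 0.266666, giving −½ ln(0.266666) = 0.660879.
1 − 2Q = 0.6, giving −¼ ln(0.6) = 0.127706.
d = 0.660879 + 0.127706 = 0.788585.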